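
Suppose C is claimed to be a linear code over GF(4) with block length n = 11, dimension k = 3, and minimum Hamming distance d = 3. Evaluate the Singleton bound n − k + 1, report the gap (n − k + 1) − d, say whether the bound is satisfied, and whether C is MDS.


Singleton RHS = n − k + 1 = 9, slack = 6, bound satisfied, not MDS.

Singleton bound: d ≤ n − k + 1.
Here n = 11, k = 3, so n − k + 1 = 9.
Given d = 3, check d ≤ 9: YES.
Slack = (n − k + 1) − d = 6.
The code is NOT MDS (slack = 6 > 0).
Description: the claimed parameters are [11, 3, 3]_4; such a code would be non-MDS.


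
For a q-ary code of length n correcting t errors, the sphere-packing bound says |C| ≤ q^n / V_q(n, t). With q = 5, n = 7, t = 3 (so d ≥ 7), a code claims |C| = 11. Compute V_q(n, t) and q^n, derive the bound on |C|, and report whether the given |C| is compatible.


V_q(n, t) = 2605, q^n = 78125, Hamming bound = 29, |C| = 11 ≤ bound (satisfied).

Step 1: Compute V_q(n, t) = Σ_{j=0}^3 C(n, j) (q−1)^j.
  j = 0: C(7,0)·(4)^0 = 1·1 = 1.
  j = 1: C(7,1)·(4)^1 = 7·4 = 28.
  j = 2: C(7,2)·(4)^2 = 21·16 = 336.
  j = 3: C(7,3)·(4)^3 = 35·64 = 2240.
  V_q(n, t) = 1 + 28 + 336 + 2240 = 2605.
Step 2: q^n = 5^7 = 78125.
Step 3: Hamming bound ⌊q^n / V_q(n,t)⌋ = ⌊78125/2605⌋ = 29.
Step 4: Compare |C| = 11 to 29: satisfied.
The claimed |C| lies below the Hamming bound.


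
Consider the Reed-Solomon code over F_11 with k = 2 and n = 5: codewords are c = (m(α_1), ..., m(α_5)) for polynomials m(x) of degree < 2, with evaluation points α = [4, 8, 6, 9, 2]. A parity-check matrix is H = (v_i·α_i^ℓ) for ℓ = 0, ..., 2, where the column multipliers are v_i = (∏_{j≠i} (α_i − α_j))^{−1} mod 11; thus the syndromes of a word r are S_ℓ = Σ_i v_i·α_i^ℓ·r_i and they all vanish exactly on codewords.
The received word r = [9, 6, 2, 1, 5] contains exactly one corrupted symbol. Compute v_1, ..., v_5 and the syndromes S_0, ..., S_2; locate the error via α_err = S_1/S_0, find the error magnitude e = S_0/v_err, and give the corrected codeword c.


S = (8, 6, 10), error at position 4, error magnitude e = 4, c = [9, 6, 2, 8, 5].

Step 1: column multipliers v_i = (∏_{j≠i}(α_i − α_j))^{−1} mod 11.
  i = 1 (α = 4): (4−8)(4−6)(4−9)(4−2) = (−4)·(−2)·(−5)·2 = −80 ≡ 8, so v_1 = 8^{−1} = 7 (mod 11).
  i = 2 (α = 8): (8−4)(8−6)(8−9)(8−2) = 4·2·(−1)·6 = −48 ≡ 7, so v_2 = 7^{−1} = 8 (mod 11).
  i = 3 (α = 6): (6−4)(6−8)(6−9)(6−2) = 2·(−2)·(−3)·4 = 48 ≡ 4, so v_3 = 4^{−1} = 3 (mod 11).
  i = 4 (α = 9): (9−4)(9−8)(9−6)(9−2) = 5·1·3·7 = 105 ≡ 6, so v_4 = 6^{−1} = 2 (mod 11).
  i = 5 (α = 2): (2−4)(2−8)(2−6)(2−9) = (−2)·(−6)·(−4)·(−7) = 336 ≡ 6, so v_5 = 6^{−1} = 2 (mod 11).
  v = [7, 8, 3, 2, 2].
Step 2: syndromes of r = [9, 6, 2, 1, 5] (all sums mod 11).
  S_0 = Σ v_i r_i = 7·9 + 8·6 + 3·2 + 2·1 + 2·5 = 129 ≡ 8.
  S_1 = Σ v_i α_i r_i = 7·4·9 + 8·8·6 + 3·6·2 + 2·9·1 + 2·2·5 = 710 ≡ 6.
  α_i^2 mod 11 = [5, 9, 3, 4, 4].
  S_2 = Σ v_i α_i^2 r_i = 7·5·9 + 8·9·6 + 3·3·2 + 2·4·1 + 2·4·5 = 813 ≡ 10.
  S = (8, 6, 10) ≠ 0, so r is not a codeword (an error is present).
Step 3: locate the error. For a single error e at position i, S_ℓ = v_i·e·α_i^ℓ, so α_err = S_1/S_0.
  S_0^{−1} = 8^{−1} = 7 (mod 11), so α_err = 6·7 = 42 ≡ 9 = α_4. Error position i = 4.
  Consistency check: S_2/S_1 = 10·2 = 20 ≡ 9 = α_err ✓ (single-error assumption holds).
Step 4: error magnitude e = S_0/v_4 = S_0·∏_{j≠4}(α_4 − α_j) = 8·6 = 48 ≡ 4 (mod 11).
Step 5: correct position 4: c_4 = r_4 − e = 1 − 4 ≡ 8 (mod 11). Hence c = [9, 6, 2, 8, 5].
  Check: interpolating c through the α_i gives m(x) = 1 + 2·x (degree < 2) with m(α_i) = c_i for every i, so c is indeed a codeword.


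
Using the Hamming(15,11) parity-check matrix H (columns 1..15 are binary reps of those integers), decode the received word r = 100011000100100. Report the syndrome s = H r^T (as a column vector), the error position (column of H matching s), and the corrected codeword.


s = (0, 1, 0, 1)^T, error position = 5, corrected codeword c = 100001000100100

Compute s = H r^T mod 2 one row at a time:
  s_1 = 0 + 0 + 1 + 0 + 0 + 1 + 0 + 0 = 2 ≡ 0 (mod 2).
  s_2 = 0 + 1 + 1 + 0 + 0 + 1 + 0 + 0 = 3 ≡ 1 (mod 2).
  s_3 = 0 + 0 + 1 + 0 + 1 + 0 + 0 + 0 = 2 ≡ 0 (mod 2).
  s_4 = 1 + 0 + 1 + 0 + 0 + 0 + 1 + 0 = 3 ≡ 1 (mod 2).
s = (0, 1, 0, 1)^T — this equals column 5 of H (binary 0101), so error is at position 5.
Correct: flip bit 5 of r = 100011000100100 to get c = 100001000100100.


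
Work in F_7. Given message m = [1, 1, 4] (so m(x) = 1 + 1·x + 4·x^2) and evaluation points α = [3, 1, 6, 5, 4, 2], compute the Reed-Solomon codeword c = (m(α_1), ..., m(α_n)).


c = [5, 6, 4, 1, 6, 5]

Message polynomial: m(x) = 1 + 1·x + 4·x^2 (mod 7).
For each evaluation point α_i, compute m(α_i) mod 7:
  α_1 = 3: Horner steps 4 → 6 → 5, so m(3) = 5.
  α_2 = 1: Horner steps 4 → 5 → 6, so m(1) = 6.
  α_3 = 6: Horner steps 4 → 4 → 4, so m(6) = 4.
  α_4 = 5: Horner steps 4 → 0 → 1, so m(5) = 1.
  α_5 = 4: Horner steps 4 → 3 → 6, so m(4) = 6.
  α_6 = 2: Horner steps 4 → 2 → 5, so m(2) = 5.
Codeword c = [5, 6, 4, 1, 6, 5] ∈ F_7^6.


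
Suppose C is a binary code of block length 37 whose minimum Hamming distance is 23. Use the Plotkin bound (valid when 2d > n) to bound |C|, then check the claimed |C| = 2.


Plotkin bound M ≤ 4; given |C| = 2 ≤ bound (satisfied).

Check applicability: 2d = 46, n = 37.
2d − n = 9 > 0, so Plotkin applies.
Compute d/(2d−n) = 23/9 ≈ 2.5556.
⌊d/(2d−n)⌋ = 2.
Plotkin bound: M ≤ 2·2 = 4.
Given |C| = 2, check: satisfied.
This |C| is below the Plotkin bound.


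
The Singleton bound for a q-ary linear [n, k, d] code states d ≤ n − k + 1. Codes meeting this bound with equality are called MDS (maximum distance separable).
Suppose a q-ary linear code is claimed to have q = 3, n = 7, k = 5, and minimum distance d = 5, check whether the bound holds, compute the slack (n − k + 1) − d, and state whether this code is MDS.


Singleton RHS = n − k + 1 = 3, slack = -2, bound violated (no such code; not MDS).

Singleton bound: d ≤ n − k + 1.
Here n = 7, k = 5, so n − k + 1 = 3.
Given d = 5, check d ≤ 3: NO.
Slack = (n − k + 1) − d = -2.
The slack is negative: d = 5 exceeds n − k + 1 = 3 by 2, so the Singleton bound is violated and no linear [7, 5, 5]_3 code can exist. In particular it is not MDS (MDS requires d = n − k + 1 exactly).
Description: the claimed parameters are [7, 5, 5]_3; such a code would be impossible (violates the Singleton bound).


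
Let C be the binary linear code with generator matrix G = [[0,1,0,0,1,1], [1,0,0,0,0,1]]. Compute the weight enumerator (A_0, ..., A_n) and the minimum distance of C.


Weight distribution: A_0 = 1, A_2 = 1, A_3 = 2. Minimum distance d = 2.

Enumerate all 2^2 = 4 messages m ∈ F_2^2.
For each, compute codeword c = mG in F_2^6, then tally its weight.
  m = 00 → c = 000000, weight = 0.
  m = 10 → c = 010011, weight = 3.
  m = 01 → c = 100001, weight = 2.
  m = 11 → c = 110010, weight = 3.
Tally weights:
  weight 0: 1 codewords.
  weight 2: 1 codewords.
  weight 3: 2 codewords.
Minimum distance d = smallest w > 0 with A_w > 0 = 2.
Sanity: Σ A_w = 4 = 2^2 = 4 ✓.


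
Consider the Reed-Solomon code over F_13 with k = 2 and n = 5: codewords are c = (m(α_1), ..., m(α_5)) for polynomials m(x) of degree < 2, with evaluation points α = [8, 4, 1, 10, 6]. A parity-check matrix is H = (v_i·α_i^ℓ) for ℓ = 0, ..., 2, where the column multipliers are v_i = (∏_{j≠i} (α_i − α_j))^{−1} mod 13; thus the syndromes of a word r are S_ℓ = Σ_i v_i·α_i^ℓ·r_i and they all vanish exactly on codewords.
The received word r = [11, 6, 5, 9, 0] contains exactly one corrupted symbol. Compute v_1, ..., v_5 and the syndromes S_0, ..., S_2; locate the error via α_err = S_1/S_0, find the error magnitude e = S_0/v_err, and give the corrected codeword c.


S = (9, 10, 1), error at position 2, error magnitude e = 4, c = [11, 2, 5, 9, 0].

Step 1: column multipliers v_i = (∏_{j≠i}(α_i − α_j))^{−1} mod 13.
  i = 1 (α = 8): (8−4)(8−1)(8−10)(8−6) = 4·7·(−2)·2 = −112 ≡ 5, so v_1 = 5^{−1} = 8 (mod 13).
  i = 2 (α = 4): (4−8)(4−1)(4−10)(4−6) = (−4)·3·(−6)·(−2) = −144 ≡ 12, so v_2 = 12^{−1} = 12 (mod 13).
  i = 3 (α = 1): (1−8)(1−4)(1−10)(1−6) = (−7)·(−3)·(−9)·(−5) = 945 ≡ 9, so v_3 = 9^{−1} = 3 (mod 13).
  i = 4 (α = 10): (10−8)(10−4)(10−1)(10−6) = 2·6·9·4 = 432 ≡ 3, so v_4 = 3^{−1} = 9 (mod 13).
  i = 5 (α = 6): (6−8)(6−4)(6−1)(6−10) = (−2)·2·5·(−4) = 80 ≡ 2, so v_5 = 2^{−1} = 7 (mod 13).
  v = [8, 12, 3, 9, 7].
Step 2: syndromes of r = [11, 6, 5, 9, 0] (all sums mod 13).
  S_0 = Σ v_i r_i = 8·11 + 12·6 + 3·5 + 9·9 + 7·0 = 256 ≡ 9.
  S_1 = Σ v_i α_i r_i = 8·8·11 + 12·4·6 + 3·1·5 + 9·10·9 + 7·6·0 = 1817 ≡ 10.
  α_i^2 mod 13 = [12, 3, 1, 9, 10].
  S_2 = Σ v_i α_i^2 r_i = 8·12·11 + 12·3·6 + 3·1·5 + 9·9·9 + 7·10·0 = 2016 ≡ 1.
  S = (9, 10, 1) ≠ 0, so r is not a codeword (an error is present).
Step 3: locate the error. For a single error e at position i, S_ℓ = v_i·e·α_i^ℓ, so α_err = S_1/S_0.
  S_0^{−1} = 9^{−1} = 3 (mod 13), so α_err = 10·3 = 30 ≡ 4 = α_2. Error position i = 2.
  Consistency check: S_2/S_1 = 1·4 = 4 ≡ 4 = α_err ✓ (single-error assumption holds).
Step 4: error magnitude e = S_0/v_2 = S_0·∏_{j≠2}(α_2 − α_j) = 9·12 = 108 ≡ 4 (mod 13).
Step 5: correct position 2: c_2 = r_2 − e = 6 − 4 ≡ 2 (mod 13). Hence c = [11, 2, 5, 9, 0].
  Check: interpolating c through the α_i gives m(x) = 6 + 12·x (degree < 2) with m(α_i) = c_i for every i, so c is indeed a codeword.


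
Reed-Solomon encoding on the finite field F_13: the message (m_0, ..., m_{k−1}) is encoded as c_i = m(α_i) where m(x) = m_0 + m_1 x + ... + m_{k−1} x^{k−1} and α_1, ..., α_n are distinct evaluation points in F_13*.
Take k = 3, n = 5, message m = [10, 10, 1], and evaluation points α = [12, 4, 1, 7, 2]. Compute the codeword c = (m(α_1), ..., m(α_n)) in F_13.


c = [1, 1, 8, 12, 8]

Message polynomial: m(x) = 10 + 10·x + 1·x^2 (mod 13).
For each evaluation point α_i, compute m(α_i) mod 13:
  α_1 = 12: Horner steps 1 → 9 → 1, so m(12) = 1.
  α_2 = 4: Horner steps 1 → 1 → 1, so m(4) = 1.
  α_3 = 1: Horner steps 1 → 11 → 8, so m(1) = 8.
  α_4 = 7: Horner steps 1 → 4 → 12, so m(7) = 12.
  α_5 = 2: Horner steps 1 → 12 → 8, so m(2) = 8.
Codeword c = [1, 1, 8, 12, 8] ∈ F_13^5.


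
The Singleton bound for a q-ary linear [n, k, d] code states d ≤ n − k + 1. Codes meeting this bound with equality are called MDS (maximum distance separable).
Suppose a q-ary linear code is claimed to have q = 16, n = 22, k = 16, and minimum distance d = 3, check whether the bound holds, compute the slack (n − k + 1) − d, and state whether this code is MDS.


Singleton RHS = n − k + 1 = 7, slack = 4, bound satisfied, not MDS.

Singleton bound: d ≤ n − k + 1.
Here n = 22, k = 16, so n − k + 1 = 7.
Given d = 3, check d ≤ 7: YES.
Slack = (n − k + 1) − d = 4.
The code is NOT MDS (slack = 4 > 0).
Description: the claimed parameters are [22, 16, 3]_16; such a code would be non-MDS.


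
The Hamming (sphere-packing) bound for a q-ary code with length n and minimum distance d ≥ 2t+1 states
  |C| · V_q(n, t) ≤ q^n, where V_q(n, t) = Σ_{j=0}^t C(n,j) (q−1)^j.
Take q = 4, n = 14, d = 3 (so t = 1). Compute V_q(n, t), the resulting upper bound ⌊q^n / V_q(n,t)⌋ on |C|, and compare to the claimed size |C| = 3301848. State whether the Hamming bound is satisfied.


V_q(n, t) = 43, q^n = 268435456, Hamming bound = 6242685, |C| = 3301848 ≤ bound (satisfied).

Step 1: Compute V_q(n, t) = Σ_{j=0}^1 C(n, j) (q−1)^j.
  j = 0: C(14,0)·(3)^0 = 1·1 = 1.
  j = 1: C(14,1)·(3)^1 = 14·3 = 42.
  V_q(n, t) = 1 + 42 = 43.
Step 2: q^n = 4^14 = 268435456.
Step 3: Hamming bound ⌊q^n / V_q(n,t)⌋ = ⌊268435456/43⌋ = 6242685.
Step 4: Compare |C| = 3301848 to 6242685: satisfied.
The claimed |C| lies below the Hamming bound.


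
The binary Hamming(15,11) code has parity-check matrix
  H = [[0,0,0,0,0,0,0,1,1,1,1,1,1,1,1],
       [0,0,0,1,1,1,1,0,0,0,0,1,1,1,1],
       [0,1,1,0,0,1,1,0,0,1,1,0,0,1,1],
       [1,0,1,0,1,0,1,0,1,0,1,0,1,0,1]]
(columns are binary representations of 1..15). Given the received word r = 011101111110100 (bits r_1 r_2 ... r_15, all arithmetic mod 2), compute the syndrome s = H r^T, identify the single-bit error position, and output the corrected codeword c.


s = (1, 0, 0, 1)^T, error position = 9, corrected codeword c = 011101110110100

Compute s = H r^T mod 2 one row at a time:
  s_1 = 1 + 1 + 1 + 1 + 0 + 1 + 0 + 0 = 5 ≡ 1 (mod 2).
  s_2 = 1 + 0 + 1 + 1 + 0 + 1 + 0 + 0 = 4 ≡ 0 (mod 2).
  s_3 = 1 + 1 + 1 + 1 + 1 + 1 + 0 + 0 = 6 ≡ 0 (mod 2).
  s_4 = 0 + 1 + 0 + 1 + 1 + 1 + 1 + 0 = 5 ≡ 1 (mod 2).
s = (1, 0, 0, 1)^T — this equals column 9 of H (binary 1001), so error is at position 9.
Correct: flip bit 9 of r = 011101111110100 to get c = 011101110110100.


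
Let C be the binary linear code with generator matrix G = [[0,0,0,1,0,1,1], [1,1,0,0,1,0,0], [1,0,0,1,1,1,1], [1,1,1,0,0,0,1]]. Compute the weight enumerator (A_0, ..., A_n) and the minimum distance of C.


Weight distribution: A_0 = 1, A_1 = 1, A_2 = 1, A_3 = 4, A_4 = 5, A_5 = 3, A_6 = 1. Minimum distance d = 1.

Enumerate all 2^4 = 16 messages m ∈ F_2^4.
For each, compute codeword c = mG in F_2^7, then tally its weight.
  m = 0000 → c = 0000000, weight = 0.
  m = 1000 → c = 0001011, weight = 3.
  m = 0100 → c = 1100100, weight = 3.
  m = 1100 → c = 1101111, weight = 6.
  m = 0010 → c = 1001111, weight = 5.
  m = 1010 → c = 1000100, weight = 2.
  m = 0110 → c = 0101011, weight = 4.
  m = 1110 → c = 0100000, weight = 1.
  m = 0001 → c = 1110001, weight = 4.
  m = 1001 → c = 1111010, weight = 5.
  m = 0101 → c = 0010101, weight = 3.
  m = 1101 → c = 0011110, weight = 4.
  m = 0011 → c = 0111110, weight = 5.
  m = 1011 → c = 0110101, weight = 4.
  m = 0111 → c = 1011010, weight = 4.
  m = 1111 → c = 1010001, weight = 3.
Tally weights:
  weight 0: 1 codewords.
  weight 1: 1 codewords.
  weight 2: 1 codewords.
  weight 3: 4 codewords.
  weight 4: 5 codewords.
  weight 5: 3 codewords.
  weight 6: 1 codewords.
Minimum distance d = smallest w > 0 with A_w > 0 = 1.
Sanity: Σ A_w = 16 = 2^4 = 16 ✓.


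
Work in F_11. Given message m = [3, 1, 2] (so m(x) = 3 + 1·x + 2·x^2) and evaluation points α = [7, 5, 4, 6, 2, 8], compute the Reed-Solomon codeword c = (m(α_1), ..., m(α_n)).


c = [9, 3, 6, 4, 2, 7]

Message polynomial: m(x) = 3 + 1·x + 2·x^2 (mod 11).
For each evaluation point α_i, compute m(α_i) mod 11:
  α_1 = 7: Horner steps 2 → 4 → 9, so m(7) = 9.
  α_2 = 5: Horner steps 2 → 0 → 3, so m(5) = 3.
  α_3 = 4: Horner steps 2 → 9 → 6, so m(4) = 6.
  α_4 = 6: Horner steps 2 → 2 → 4, so m(6) = 4.
  α_5 = 2: Horner steps 2 → 5 → 2, so m(2) = 2.
  α_6 = 8: Horner steps 2 → 6 → 7, so m(8) = 7.
Codeword c = [9, 3, 6, 4, 2, 7] ∈ F_11^6.


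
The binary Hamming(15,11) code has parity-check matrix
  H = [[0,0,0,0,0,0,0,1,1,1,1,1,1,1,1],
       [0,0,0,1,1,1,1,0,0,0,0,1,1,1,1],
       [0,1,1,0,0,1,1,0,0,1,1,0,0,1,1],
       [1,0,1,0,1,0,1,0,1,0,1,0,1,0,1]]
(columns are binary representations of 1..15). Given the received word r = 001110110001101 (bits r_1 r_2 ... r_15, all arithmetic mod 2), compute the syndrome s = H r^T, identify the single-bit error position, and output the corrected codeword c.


s = (0, 0, 1, 1)^T, error position = 3, corrected codeword c = 000110110001101

Compute s = H r^T mod 2 one row at a time:
  s_1 = 1 + 0 + 0 + 0 + 1 + 1 + 0 + 1 = 4 ≡ 0 (mod 2).
  s_2 = 1 + 1 + 0 + 1 + 1 + 1 + 0 + 1 = 6 ≡ 0 (mod 2).
  s_3 = 0 + 1 + 0 + 1 + 0 + 0 + 0 + 1 = 3 ≡ 1 (mod 2).
  s_4 = 0 + 1 + 1 + 1 + 0 + 0 + 1 + 1 = 5 ≡ 1 (mod 2).
s = (0, 0, 1, 1)^T — this equals column 3 of H (binary 0011), so error is at position 3.
Correct: flip bit 3 of r = 001110110001101 to get c = 000110110001101.


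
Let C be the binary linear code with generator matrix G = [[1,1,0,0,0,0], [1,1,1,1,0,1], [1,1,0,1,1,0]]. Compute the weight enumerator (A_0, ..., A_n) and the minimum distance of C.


Weight distribution: A_0 = 1, A_2 = 2, A_3 = 2, A_4 = 1, A_5 = 2. Minimum distance d = 2.

Enumerate all 2^3 = 8 messages m ∈ F_2^3.
For each, compute codeword c = mG in F_2^6, then tally its weight.
  m = 000 → c = 000000, weight = 0.
  m = 100 → c = 110000, weight = 2.
  m = 010 → c = 111101, weight = 5.
  m = 110 → c = 001101, weight = 3.
  m = 001 → c = 110110, weight = 4.
  m = 101 → c = 000110, weight = 2.
  m = 011 → c = 001011, weight = 3.
  m = 111 → c = 111011, weight = 5.
Tally weights:
  weight 0: 1 codewords.
  weight 2: 2 codewords.
  weight 3: 2 codewords.
  weight 4: 1 codewords.
  weight 5: 2 codewords.
Minimum distance d = smallest w > 0 with A_w > 0 = 2.
Sanity: Σ A_w = 8 = 2^3 = 8 ✓.


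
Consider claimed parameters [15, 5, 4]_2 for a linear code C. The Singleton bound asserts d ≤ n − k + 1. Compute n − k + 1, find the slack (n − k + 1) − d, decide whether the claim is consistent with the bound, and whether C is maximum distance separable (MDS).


Singleton RHS = n − k + 1 = 11, slack = 7, bound satisfied, not MDS.

Singleton bound: d ≤ n − k + 1.
Here n = 15, k = 5, so n − k + 1 = 11.
Given d = 4, check d ≤ 11: YES.
Slack = (n − k + 1) − d = 7.
The code is NOT MDS (slack = 7 > 0).
Description: the claimed parameters are [15, 5, 4]_2; such a code would be non-MDS.


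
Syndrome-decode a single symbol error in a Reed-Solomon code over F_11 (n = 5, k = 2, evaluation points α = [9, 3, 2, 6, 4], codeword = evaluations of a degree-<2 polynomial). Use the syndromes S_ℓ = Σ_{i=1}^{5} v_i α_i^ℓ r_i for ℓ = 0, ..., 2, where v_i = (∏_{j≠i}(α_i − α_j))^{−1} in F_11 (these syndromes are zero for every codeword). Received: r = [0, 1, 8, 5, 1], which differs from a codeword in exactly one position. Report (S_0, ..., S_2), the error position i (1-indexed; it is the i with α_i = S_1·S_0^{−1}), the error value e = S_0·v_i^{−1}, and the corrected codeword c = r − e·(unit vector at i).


S = (6, 7, 10), error at position 2, error magnitude e = 2, c = [0, 10, 8, 5, 1].

Step 1: column multipliers v_i = (∏_{j≠i}(α_i − α_j))^{−1} mod 11.
  i = 1 (α = 9): (9−3)(9−2)(9−6)(9−4) = 6·7·3·5 = 630 ≡ 3, so v_1 = 3^{−1} = 4 (mod 11).
  i = 2 (α = 3): (3−9)(3−2)(3−6)(3−4) = (−6)·1·(−3)·(−1) = −18 ≡ 4, so v_2 = 4^{−1} = 3 (mod 11).
  i = 3 (α = 2): (2−9)(2−3)(2−6)(2−4) = (−7)·(−1)·(−4)·(−2) = 56 ≡ 1, so v_3 = 1^{−1} = 1 (mod 11).
  i = 4 (α = 6): (6−9)(6−3)(6−2)(6−4) = (−3)·3·4·2 = −72 ≡ 5, so v_4 = 5^{−1} = 9 (mod 11).
  i = 5 (α = 4): (4−9)(4−3)(4−2)(4−6) = (−5)·1·2·(−2) = 20 ≡ 9, so v_5 = 9^{−1} = 5 (mod 11).
  v = [4, 3, 1, 9, 5].
Step 2: syndromes of r = [0, 1, 8, 5, 1] (all sums mod 11).
  S_0 = Σ v_i r_i = 4·0 + 3·1 + 1·8 + 9·5 + 5·1 = 61 ≡ 6.
  S_1 = Σ v_i α_i r_i = 4·9·0 + 3·3·1 + 1·2·8 + 9·6·5 + 5·4·1 = 315 ≡ 7.
  α_i^2 mod 11 = [4, 9, 4, 3, 5].
  S_2 = Σ v_i α_i^2 r_i = 4·4·0 + 3·9·1 + 1·4·8 + 9·3·5 + 5·5·1 = 219 ≡ 10.
  S = (6, 7, 10) ≠ 0, so r is not a codeword (an error is present).
Step 3: locate the error. For a single error e at position i, S_ℓ = v_i·e·α_i^ℓ, so α_err = S_1/S_0.
  S_0^{−1} = 6^{−1} = 2 (mod 11), so α_err = 7·2 = 14 ≡ 3 = α_2. Error position i = 2.
  Consistency check: S_2/S_1 = 10·8 = 80 ≡ 3 = α_err ✓ (single-error assumption holds).
Step 4: error magnitude e = S_0/v_2 = S_0·∏_{j≠2}(α_2 − α_j) = 6·4 = 24 ≡ 2 (mod 11).
Step 5: correct position 2: c_2 = r_2 − e = 1 − 2 ≡ 10 (mod 11). Hence c = [0, 10, 8, 5, 1].
  Check: interpolating c through the α_i gives m(x) = 4 + 2·x (degree < 2) with m(α_i) = c_i for every i, so c is indeed a codeword.


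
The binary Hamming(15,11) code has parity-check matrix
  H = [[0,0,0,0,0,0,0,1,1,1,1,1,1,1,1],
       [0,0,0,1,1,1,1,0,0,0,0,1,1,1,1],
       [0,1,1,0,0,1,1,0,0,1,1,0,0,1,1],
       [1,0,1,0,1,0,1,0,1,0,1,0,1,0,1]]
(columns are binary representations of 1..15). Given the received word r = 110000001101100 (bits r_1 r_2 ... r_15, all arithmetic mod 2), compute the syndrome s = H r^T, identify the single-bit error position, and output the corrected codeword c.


s = (0, 0, 0, 1)^T, error position = 1, corrected codeword c = 010000001101100

Compute s = H r^T mod 2 one row at a time:
  s_1 = 0 + 1 + 1 + 0 + 1 + 1 + 0 + 0 = 4 ≡ 0 (mod 2).
  s_2 = 0 + 0 + 0 + 0 + 1 + 1 + 0 + 0 = 2 ≡ 0 (mod 2).
  s_3 = 1 + 0 + 0 + 0 + 1 + 0 + 0 + 0 = 2 ≡ 0 (mod 2).
  s_4 = 1 + 0 + 0 + 0 + 1 + 0 + 1 + 0 = 3 ≡ 1 (mod 2).
s = (0, 0, 0, 1)^T — this equals column 1 of H (binary 0001), so error is at position 1.
Correct: flip bit 1 of r = 110000001101100 to get c = 010000001101100.


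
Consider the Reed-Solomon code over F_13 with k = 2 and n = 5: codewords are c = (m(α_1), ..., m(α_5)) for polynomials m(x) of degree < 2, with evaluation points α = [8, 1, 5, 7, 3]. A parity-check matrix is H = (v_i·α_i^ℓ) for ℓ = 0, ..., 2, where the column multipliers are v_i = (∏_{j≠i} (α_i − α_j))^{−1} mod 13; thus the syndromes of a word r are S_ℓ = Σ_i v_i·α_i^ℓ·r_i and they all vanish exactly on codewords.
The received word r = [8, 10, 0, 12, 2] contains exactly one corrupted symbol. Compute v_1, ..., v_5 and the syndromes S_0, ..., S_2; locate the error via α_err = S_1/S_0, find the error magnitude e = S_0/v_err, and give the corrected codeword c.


S = (5, 12, 8), error at position 3, error magnitude e = 6, c = [8, 10, 7, 12, 2].

Step 1: column multipliers v_i = (∏_{j≠i}(α_i − α_j))^{−1} mod 13.
  i = 1 (α = 8): (8−1)(8−5)(8−7)(8−3) = 7·3·1·5 = 105 ≡ 1, so v_1 = 1^{−1} = 1 (mod 13).
  i = 2 (α = 1): (1−8)(1−5)(1−7)(1−3) = (−7)·(−4)·(−6)·(−2) = 336 ≡ 11, so v_2 = 11^{−1} = 6 (mod 13).
  i = 3 (α = 5): (5−8)(5−1)(5−7)(5−3) = (−3)·4·(−2)·2 = 48 ≡ 9, so v_3 = 9^{−1} = 3 (mod 13).
  i = 4 (α = 7): (7−8)(7−1)(7−5)(7−3) = (−1)·6·2·4 = −48 ≡ 4, so v_4 = 4^{−1} = 10 (mod 13).
  i = 5 (α = 3): (3−8)(3−1)(3−5)(3−7) = (−5)·2·(−2)·(−4) = −80 ≡ 11, so v_5 = 11^{−1} = 6 (mod 13).
  v = [1, 6, 3, 10, 6].
Step 2: syndromes of r = [8, 10, 0, 12, 2] (all sums mod 13).
  S_0 = Σ v_i r_i = 1·8 + 6·10 + 3·0 + 10·12 + 6·2 = 200 ≡ 5.
  S_1 = Σ v_i α_i r_i = 1·8·8 + 6·1·10 + 3·5·0 + 10·7·12 + 6·3·2 = 1000 ≡ 12.
  α_i^2 mod 13 = [12, 1, 12, 10, 9].
  S_2 = Σ v_i α_i^2 r_i = 1·12·8 + 6·1·10 + 3·12·0 + 10·10·12 + 6·9·2 = 1464 ≡ 8.
  S = (5, 12, 8) ≠ 0, so r is not a codeword (an error is present).
Step 3: locate the error. For a single error e at position i, S_ℓ = v_i·e·α_i^ℓ, so α_err = S_1/S_0.
  S_0^{−1} = 5^{−1} = 8 (mod 13), so α_err = 12·8 = 96 ≡ 5 = α_3. Error position i = 3.
  Consistency check: S_2/S_1 = 8·12 = 96 ≡ 5 = α_err ✓ (single-error assumption holds).
Step 4: error magnitude e = S_0/v_3 = S_0·∏_{j≠3}(α_3 − α_j) = 5·9 = 45 ≡ 6 (mod 13).
Step 5: correct position 3: c_3 = r_3 − e = 0 − 6 ≡ 7 (mod 13). Hence c = [8, 10, 7, 12, 2].
  Check: interpolating c through the α_i gives m(x) = 1 + 9·x (degree < 2) with m(α_i) = c_i for every i, so c is indeed a codeword.


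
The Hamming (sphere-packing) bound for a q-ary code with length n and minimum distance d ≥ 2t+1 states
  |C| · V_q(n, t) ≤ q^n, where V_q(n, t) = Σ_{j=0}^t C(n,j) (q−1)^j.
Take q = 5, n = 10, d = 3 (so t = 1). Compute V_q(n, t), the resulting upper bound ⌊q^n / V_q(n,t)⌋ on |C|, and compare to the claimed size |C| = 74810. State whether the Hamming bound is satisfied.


V_q(n, t) = 41, q^n = 9765625, Hamming bound = 238185, |C| = 74810 ≤ bound (satisfied).

Step 1: Compute V_q(n, t) = Σ_{j=0}^1 C(n, j) (q−1)^j.
  j = 0: C(10,0)·(4)^0 = 1·1 = 1.
  j = 1: C(10,1)·(4)^1 = 10·4 = 40.
  V_q(n, t) = 1 + 40 = 41.
Step 2: q^n = 5^10 = 9765625.
Step 3: Hamming bound ⌊q^n / V_q(n,t)⌋ = ⌊9765625/41⌋ = 238185.
Step 4: Compare |C| = 74810 to 238185: satisfied.
The claimed |C| lies below the Hamming bound.


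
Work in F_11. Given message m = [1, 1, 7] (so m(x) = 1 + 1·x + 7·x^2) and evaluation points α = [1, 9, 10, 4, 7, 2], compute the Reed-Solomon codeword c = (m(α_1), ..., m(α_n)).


c = [9, 5, 7, 7, 10, 9]

Message polynomial: m(x) = 1 + 1·x + 7·x^2 (mod 11).
For each evaluation point α_i, compute m(α_i) mod 11:
  α_1 = 1: Horner steps 7 → 8 → 9, so m(1) = 9.
  α_2 = 9: Horner steps 7 → 9 → 5, so m(9) = 5.
  α_3 = 10: Horner steps 7 → 5 → 7, so m(10) = 7.
  α_4 = 4: Horner steps 7 → 7 → 7, so m(4) = 7.
  α_5 = 7: Horner steps 7 → 6 → 10, so m(7) = 10.
  α_6 = 2: Horner steps 7 → 4 → 9, so m(2) = 9.
Codeword c = [9, 5, 7, 7, 10, 9] ∈ F_11^6.


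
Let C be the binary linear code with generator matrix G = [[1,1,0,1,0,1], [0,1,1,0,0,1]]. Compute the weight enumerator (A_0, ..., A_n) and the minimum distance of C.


Weight distribution: A_0 = 1, A_3 = 2, A_4 = 1. Minimum distance d = 3.

Enumerate all 2^2 = 4 messages m ∈ F_2^2.
For each, compute codeword c = mG in F_2^6, then tally its weight.
  m = 00 → c = 000000, weight = 0.
  m = 10 → c = 110101, weight = 4.
  m = 01 → c = 011001, weight = 3.
  m = 11 → c = 101100, weight = 3.
Tally weights:
  weight 0: 1 codewords.
  weight 3: 2 codewords.
  weight 4: 1 codewords.
Minimum distance d = smallest w > 0 with A_w > 0 = 3.
Sanity: Σ A_w = 4 = 2^2 = 4 ✓.


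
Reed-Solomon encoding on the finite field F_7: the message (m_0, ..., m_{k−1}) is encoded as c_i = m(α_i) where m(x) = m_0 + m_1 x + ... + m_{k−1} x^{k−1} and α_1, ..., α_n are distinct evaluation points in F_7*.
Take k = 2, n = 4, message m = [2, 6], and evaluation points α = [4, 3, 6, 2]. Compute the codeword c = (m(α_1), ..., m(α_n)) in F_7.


c = [5, 6, 3, 0]

Message polynomial: m(x) = 2 + 6·x (mod 7).
For each evaluation point α_i, compute m(α_i) mod 7:
  α_1 = 4: Horner steps 6 → 5, so m(4) = 5.
  α_2 = 3: Horner steps 6 → 6, so m(3) = 6.
  α_3 = 6: Horner steps 6 → 3, so m(6) = 3.
  α_4 = 2: Horner steps 6 → 0, so m(2) = 0.
Codeword c = [5, 6, 3, 0] ∈ F_7^4.


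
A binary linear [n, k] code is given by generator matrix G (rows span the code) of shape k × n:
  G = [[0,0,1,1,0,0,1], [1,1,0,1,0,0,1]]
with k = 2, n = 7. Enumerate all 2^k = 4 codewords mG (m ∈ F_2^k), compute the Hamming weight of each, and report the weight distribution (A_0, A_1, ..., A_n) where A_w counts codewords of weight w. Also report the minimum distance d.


Weight distribution: A_0 = 1, A_3 = 2, A_4 = 1. Minimum distance d = 3.

Enumerate all 2^2 = 4 messages m ∈ F_2^2.
For each, compute codeword c = mG in F_2^7, then tally its weight.
  m = 00 → c = 0000000, weight = 0.
  m = 10 → c = 0011001, weight = 3.
  m = 01 → c = 1101001, weight = 4.
  m = 11 → c = 1110000, weight = 3.
Tally weights:
  weight 0: 1 codewords.
  weight 3: 2 codewords.
  weight 4: 1 codewords.
Minimum distance d = smallest w > 0 with A_w > 0 = 3.
Sanity: Σ A_w = 4 = 2^2 = 4 ✓.


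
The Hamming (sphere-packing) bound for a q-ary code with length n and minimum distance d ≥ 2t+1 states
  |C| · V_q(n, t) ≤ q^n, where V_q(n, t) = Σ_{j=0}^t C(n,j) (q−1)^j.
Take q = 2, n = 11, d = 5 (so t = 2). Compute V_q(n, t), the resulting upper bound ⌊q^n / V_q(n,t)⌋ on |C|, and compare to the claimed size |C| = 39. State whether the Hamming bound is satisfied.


V_q(n, t) = 67, q^n = 2048, Hamming bound = 30, |C| = 39 > bound (violated).

Step 1: Compute V_q(n, t) = Σ_{j=0}^2 C(n, j) (q−1)^j.
  j = 0: C(11,0)·(1)^0 = 1·1 = 1.
  j = 1: C(11,1)·(1)^1 = 11·1 = 11.
  j = 2: C(11,2)·(1)^2 = 55·1 = 55.
  V_q(n, t) = 1 + 11 + 55 = 67.
Step 2: q^n = 2^11 = 2048.
Step 3: Hamming bound ⌊q^n / V_q(n,t)⌋ = ⌊2048/67⌋ = 30.
Step 4: Compare |C| = 39 to 30: violated.
The claimed |C| lies above the Hamming bound, so no 2-ary code of length 11 with d ≥ 5 can have 39 codewords.


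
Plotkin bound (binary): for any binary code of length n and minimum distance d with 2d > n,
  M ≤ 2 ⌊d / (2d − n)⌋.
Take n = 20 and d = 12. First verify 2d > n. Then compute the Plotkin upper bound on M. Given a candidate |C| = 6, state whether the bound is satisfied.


Plotkin bound M ≤ 6; given |C| = 6 ≤ bound (satisfied).

Check applicability: 2d = 24, n = 20.
2d − n = 4 > 0, so Plotkin applies.
Compute d/(2d−n) = 12/4 ≈ 3.0000.
⌊d/(2d−n)⌋ = 3.
Plotkin bound: M ≤ 2·3 = 6.
Given |C| = 6, check: satisfied.
This |C| is at the Plotkin bound.


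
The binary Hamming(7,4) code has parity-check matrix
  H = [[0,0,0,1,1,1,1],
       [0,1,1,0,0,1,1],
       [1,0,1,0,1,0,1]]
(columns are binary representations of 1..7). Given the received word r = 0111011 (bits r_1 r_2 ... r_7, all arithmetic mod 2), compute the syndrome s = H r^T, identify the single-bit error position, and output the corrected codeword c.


s = (1, 0, 0)^T, error position = 4, corrected codeword c = 0110011

Compute s = H r^T mod 2 one row at a time:
  s_1 = 1 + 0 + 1 + 1 = 3 ≡ 1 (mod 2).
  s_2 = 1 + 1 + 1 + 1 = 4 ≡ 0 (mod 2).
  s_3 = 0 + 1 + 0 + 1 = 2 ≡ 0 (mod 2).
s = (1, 0, 0)^T — this equals column 4 of H (binary 100), so error is at position 4.
Correct: flip bit 4 of r = 0111011 to get c = 0110011.


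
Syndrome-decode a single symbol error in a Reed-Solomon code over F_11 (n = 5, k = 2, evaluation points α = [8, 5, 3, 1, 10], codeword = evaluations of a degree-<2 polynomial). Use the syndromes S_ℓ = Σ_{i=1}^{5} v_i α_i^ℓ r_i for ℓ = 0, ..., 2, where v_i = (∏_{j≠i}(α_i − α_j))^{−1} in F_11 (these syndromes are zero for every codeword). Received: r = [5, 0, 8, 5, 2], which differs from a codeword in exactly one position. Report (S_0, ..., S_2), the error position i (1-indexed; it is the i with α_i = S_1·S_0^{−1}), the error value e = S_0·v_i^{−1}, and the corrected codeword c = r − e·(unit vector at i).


S = (5, 7, 1), error at position 1, error magnitude e = 6, c = [10, 0, 8, 5, 2].

Step 1: column multipliers v_i = (∏_{j≠i}(α_i − α_j))^{−1} mod 11.
  i = 1 (α = 8): (8−5)(8−3)(8−1)(8−10) = 3·5·7·(−2) = −210 ≡ 10, so v_1 = 10^{−1} = 10 (mod 11).
  i = 2 (α = 5): (5−8)(5−3)(5−1)(5−10) = (−3)·2·4·(−5) = 120 ≡ 10, so v_2 = 10^{−1} = 10 (mod 11).
  i = 3 (α = 3): (3−8)(3−5)(3−1)(3−10) = (−5)·(−2)·2·(−7) = −140 ≡ 3, so v_3 = 3^{−1} = 4 (mod 11).
  i = 4 (α = 1): (1−8)(1−5)(1−3)(1−10) = (−7)·(−4)·(−2)·(−9) = 504 ≡ 9, so v_4 = 9^{−1} = 5 (mod 11).
  i = 5 (α = 10): (10−8)(10−5)(10−3)(10−1) = 2·5·7·9 = 630 ≡ 3, so v_5 = 3^{−1} = 4 (mod 11).
  v = [10, 10, 4, 5, 4].
Step 2: syndromes of r = [5, 0, 8, 5, 2] (all sums mod 11).
  S_0 = Σ v_i r_i = 10·5 + 10·0 + 4·8 + 5·5 + 4·2 = 115 ≡ 5.
  S_1 = Σ v_i α_i r_i = 10·8·5 + 10·5·0 + 4·3·8 + 5·1·5 + 4·10·2 = 601 ≡ 7.
  α_i^2 mod 11 = [9, 3, 9, 1, 1].
  S_2 = Σ v_i α_i^2 r_i = 10·9·5 + 10·3·0 + 4·9·8 + 5·1·5 + 4·1·2 = 771 ≡ 1.
  S = (5, 7, 1) ≠ 0, so r is not a codeword (an error is present).
Step 3: locate the error. For a single error e at position i, S_ℓ = v_i·e·α_i^ℓ, so α_err = S_1/S_0.
  S_0^{−1} = 5^{−1} = 9 (mod 11), so α_err = 7·9 = 63 ≡ 8 = α_1. Error position i = 1.
  Consistency check: S_2/S_1 = 1·8 = 8 ≡ 8 = α_err ✓ (single-error assumption holds).
Step 4: error magnitude e = S_0/v_1 = S_0·∏_{j≠1}(α_1 − α_j) = 5·10 = 50 ≡ 6 (mod 11).
Step 5: correct position 1: c_1 = r_1 − e = 5 − 6 ≡ 10 (mod 11). Hence c = [10, 0, 8, 5, 2].
  Check: interpolating c through the α_i gives m(x) = 9 + 7·x (degree < 2) with m(α_i) = c_i for every i, so c is indeed a codeword.


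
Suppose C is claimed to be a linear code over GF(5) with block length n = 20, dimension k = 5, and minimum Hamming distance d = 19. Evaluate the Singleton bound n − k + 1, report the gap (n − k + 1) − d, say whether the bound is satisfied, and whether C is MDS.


Singleton RHS = n − k + 1 = 16, slack = -3, bound violated (no such code; not MDS).

Singleton bound: d ≤ n − k + 1.
Here n = 20, k = 5, so n − k + 1 = 16.
Given d = 19, check d ≤ 16: NO.
Slack = (n − k + 1) − d = -3.
The slack is negative: d = 19 exceeds n − k + 1 = 16 by 3, so the Singleton bound is violated and no linear [20, 5, 19]_5 code can exist. In particular it is not MDS (MDS requires d = n − k + 1 exactly).
Description: the claimed parameters are [20, 5, 19]_5; such a code would be impossible (violates the Singleton bound).


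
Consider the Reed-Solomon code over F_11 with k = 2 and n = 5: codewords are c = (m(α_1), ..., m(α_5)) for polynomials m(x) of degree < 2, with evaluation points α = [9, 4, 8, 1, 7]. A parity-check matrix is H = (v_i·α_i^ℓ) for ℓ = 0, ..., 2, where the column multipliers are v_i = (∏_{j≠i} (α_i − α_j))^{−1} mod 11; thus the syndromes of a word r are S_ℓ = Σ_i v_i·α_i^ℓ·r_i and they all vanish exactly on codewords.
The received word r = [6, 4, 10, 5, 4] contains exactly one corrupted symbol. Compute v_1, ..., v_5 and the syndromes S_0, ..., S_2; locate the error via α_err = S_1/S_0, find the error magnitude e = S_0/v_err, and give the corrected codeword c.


S = (4, 6, 9), error at position 5, error magnitude e = 1, c = [6, 4, 10, 5, 3].

Step 1: column multipliers v_i = (∏_{j≠i}(α_i − α_j))^{−1} mod 11.
  i = 1 (α = 9): (9−4)(9−8)(9−1)(9−7) = 5·1·8·2 = 80 ≡ 3, so v_1 = 3^{−1} = 4 (mod 11).
  i = 2 (α = 4): (4−9)(4−8)(4−1)(4−7) = (−5)·(−4)·3·(−3) = −180 ≡ 7, so v_2 = 7^{−1} = 8 (mod 11).
  i = 3 (α = 8): (8−9)(8−4)(8−1)(8−7) = (−1)·4·7·1 = −28 ≡ 5, so v_3 = 5^{−1} = 9 (mod 11).
  i = 4 (α = 1): (1−9)(1−4)(1−8)(1−7) = (−8)·(−3)·(−7)·(−6) = 1008 ≡ 7, so v_4 = 7^{−1} = 8 (mod 11).
  i = 5 (α = 7): (7−9)(7−4)(7−8)(7−1) = (−2)·3·(−1)·6 = 36 ≡ 3, so v_5 = 3^{−1} = 4 (mod 11).
  v = [4, 8, 9, 8, 4].
Step 2: syndromes of r = [6, 4, 10, 5, 4] (all sums mod 11).
  S_0 = Σ v_i r_i = 4·6 + 8·4 + 9·10 + 8·5 + 4·4 = 202 ≡ 4.
  S_1 = Σ v_i α_i r_i = 4·9·6 + 8·4·4 + 9·8·10 + 8·1·5 + 4·7·4 = 1216 ≡ 6.
  α_i^2 mod 11 = [4, 5, 9, 1, 5].
  S_2 = Σ v_i α_i^2 r_i = 4·4·6 + 8·5·4 + 9·9·10 + 8·1·5 + 4·5·4 = 1186 ≡ 9.
  S = (4, 6, 9) ≠ 0, so r is not a codeword (an error is present).
Step 3: locate the error. For a single error e at position i, S_ℓ = v_i·e·α_i^ℓ, so α_err = S_1/S_0.
  S_0^{−1} = 4^{−1} = 3 (mod 11), so α_err = 6·3 = 18 ≡ 7 = α_5. Error position i = 5.
  Consistency check: S_2/S_1 = 9·2 = 18 ≡ 7 = α_err ✓ (single-error assumption holds).
Step 4: error magnitude e = S_0/v_5 = S_0·∏_{j≠5}(α_5 − α_j) = 4·3 = 12 ≡ 1 (mod 11).
Step 5: correct position 5: c_5 = r_5 − e = 4 − 1 ≡ 3 (mod 11). Hence c = [6, 4, 10, 5, 3].
  Check: interpolating c through the α_i gives m(x) = 9 + 7·x (degree < 2) with m(α_i) = c_i for every i, so c is indeed a codeword.


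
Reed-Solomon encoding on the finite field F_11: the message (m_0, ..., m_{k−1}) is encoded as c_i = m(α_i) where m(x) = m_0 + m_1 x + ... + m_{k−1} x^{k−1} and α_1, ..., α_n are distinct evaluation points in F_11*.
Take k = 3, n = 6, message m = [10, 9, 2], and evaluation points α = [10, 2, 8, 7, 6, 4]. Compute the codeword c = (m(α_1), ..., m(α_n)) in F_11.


c = [3, 3, 1, 6, 4, 1]

Message polynomial: m(x) = 10 + 9·x + 2·x^2 (mod 11).
For each evaluation point α_i, compute m(α_i) mod 11:
  α_1 = 10: Horner steps 2 → 7 → 3, so m(10) = 3.
  α_2 = 2: Horner steps 2 → 2 → 3, so m(2) = 3.
  α_3 = 8: Horner steps 2 → 3 → 1, so m(8) = 1.
  α_4 = 7: Horner steps 2 → 1 → 6, so m(7) = 6.
  α_5 = 6: Horner steps 2 → 10 → 4, so m(6) = 4.
  α_6 = 4: Horner steps 2 → 6 → 1, so m(4) = 1.
Codeword c = [3, 3, 1, 6, 4, 1] ∈ F_11^6.


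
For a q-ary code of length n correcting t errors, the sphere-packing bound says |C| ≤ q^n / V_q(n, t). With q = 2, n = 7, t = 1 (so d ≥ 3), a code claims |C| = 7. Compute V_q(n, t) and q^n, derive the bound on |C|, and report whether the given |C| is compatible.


V_q(n, t) = 8, q^n = 128, Hamming bound = 16, |C| = 7 ≤ bound (satisfied).

Step 1: Compute V_q(n, t) = Σ_{j=0}^1 C(n, j) (q−1)^j.
  j = 0: C(7,0)·(1)^0 = 1·1 = 1.
  j = 1: C(7,1)·(1)^1 = 7·1 = 7.
  V_q(n, t) = 1 + 7 = 8.
Step 2: q^n = 2^7 = 128.
Step 3: Hamming bound ⌊q^n / V_q(n,t)⌋ = ⌊128/8⌋ = 16.
Step 4: Compare |C| = 7 to 16: satisfied.
The claimed |C| lies below the Hamming bound.


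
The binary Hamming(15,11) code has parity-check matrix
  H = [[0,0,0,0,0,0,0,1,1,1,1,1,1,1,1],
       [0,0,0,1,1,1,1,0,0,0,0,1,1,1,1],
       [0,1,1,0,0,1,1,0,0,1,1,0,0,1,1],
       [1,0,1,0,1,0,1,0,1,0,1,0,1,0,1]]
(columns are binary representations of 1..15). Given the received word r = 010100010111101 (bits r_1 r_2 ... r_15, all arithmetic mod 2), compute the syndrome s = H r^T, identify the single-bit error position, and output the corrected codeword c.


s = (0, 0, 0, 1)^T, error position = 1, corrected codeword c = 110100010111101

Compute s = H r^T mod 2 one row at a time:
  s_1 = 1 + 0 + 1 + 1 + 1 + 1 + 0 + 1 = 6 ≡ 0 (mod 2).
  s_2 = 1 + 0 + 0 + 0 + 1 + 1 + 0 + 1 = 4 ≡ 0 (mod 2).
  s_3 = 1 + 0 + 0 + 0 + 1 + 1 + 0 + 1 = 4 ≡ 0 (mod 2).
  s_4 = 0 + 0 + 0 + 0 + 0 + 1 + 1 + 1 = 3 ≡ 1 (mod 2).
s = (0, 0, 0, 1)^T — this equals column 1 of H (binary 0001), so error is at position 1.
Correct: flip bit 1 of r = 010100010111101 to get c = 110100010111101.


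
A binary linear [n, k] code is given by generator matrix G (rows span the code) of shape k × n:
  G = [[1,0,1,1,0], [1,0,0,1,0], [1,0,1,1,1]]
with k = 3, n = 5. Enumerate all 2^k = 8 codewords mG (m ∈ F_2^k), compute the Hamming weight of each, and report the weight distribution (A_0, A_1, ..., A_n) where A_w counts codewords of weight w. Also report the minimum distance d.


Weight distribution: A_0 = 1, A_1 = 2, A_2 = 2, A_3 = 2, A_4 = 1. Minimum distance d = 1.

Enumerate all 2^3 = 8 messages m ∈ F_2^3.
For each, compute codeword c = mG in F_2^5, then tally its weight.
  m = 000 → c = 00000, weight = 0.
  m = 100 → c = 10110, weight = 3.
  m = 010 → c = 10010, weight = 2.
  m = 110 → c = 00100, weight = 1.
  m = 001 → c = 10111, weight = 4.
  m = 101 → c = 00001, weight = 1.
  m = 011 → c = 00101, weight = 2.
  m = 111 → c = 10011, weight = 3.
Tally weights:
  weight 0: 1 codewords.
  weight 1: 2 codewords.
  weight 2: 2 codewords.
  weight 3: 2 codewords.
  weight 4: 1 codewords.
Minimum distance d = smallest w > 0 with A_w > 0 = 1.
Sanity: Σ A_w = 8 = 2^3 = 8 ✓.


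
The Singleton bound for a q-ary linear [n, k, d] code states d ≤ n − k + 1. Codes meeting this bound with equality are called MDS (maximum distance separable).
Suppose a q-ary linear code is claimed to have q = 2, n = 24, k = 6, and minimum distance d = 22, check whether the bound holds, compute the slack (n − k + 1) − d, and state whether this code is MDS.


Singleton RHS = n − k + 1 = 19, slack = -3, bound violated (no such code; not MDS).

Singleton bound: d ≤ n − k + 1.
Here n = 24, k = 6, so n − k + 1 = 19.
Given d = 22, check d ≤ 19: NO.
Slack = (n − k + 1) − d = -3.
The slack is negative: d = 22 exceeds n − k + 1 = 19 by 3, so the Singleton bound is violated and no linear [24, 6, 22]_2 code can exist. In particular it is not MDS (MDS requires d = n − k + 1 exactly).
Description: the claimed parameters are [24, 6, 22]_2; such a code would be impossible (violates the Singleton bound).


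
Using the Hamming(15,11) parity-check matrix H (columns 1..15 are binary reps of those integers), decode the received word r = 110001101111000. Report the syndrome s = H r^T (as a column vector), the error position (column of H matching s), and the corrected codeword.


s = (0, 1, 1, 0)^T, error position = 6, corrected codeword c = 110000101111000

Compute s = H r^T mod 2 one row at a time:
  s_1 = 0 + 1 + 1 + 1 + 1 + 0 + 0 + 0 = 4 ≡ 0 (mod 2).
  s_2 = 0 + 0 + 1 + 1 + 1 + 0 + 0 + 0 = 3 ≡ 1 (mod 2).
  s_3 = 1 + 0 + 1 + 1 + 1 + 1 + 0 + 0 = 5 ≡ 1 (mod 2).
  s_4 = 1 + 0 + 0 + 1 + 1 + 1 + 0 + 0 = 4 ≡ 0 (mod 2).
s = (0, 1, 1, 0)^T — this equals column 6 of H (binary 0110), so error is at position 6.
Correct: flip bit 6 of r = 110001101111000 to get c = 110000101111000.
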